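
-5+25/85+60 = 940/17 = 55.29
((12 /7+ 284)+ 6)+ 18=2168 /7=309.71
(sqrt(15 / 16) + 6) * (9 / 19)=9 * sqrt(15) / 76 + 54 / 19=3.30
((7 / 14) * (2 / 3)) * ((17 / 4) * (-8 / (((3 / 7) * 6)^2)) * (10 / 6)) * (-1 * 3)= 4165 / 486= 8.57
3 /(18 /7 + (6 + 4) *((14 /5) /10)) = 105 /188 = 0.56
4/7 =0.57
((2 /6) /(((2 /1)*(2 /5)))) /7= 5 /84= 0.06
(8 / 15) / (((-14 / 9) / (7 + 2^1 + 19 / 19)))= -24 / 7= -3.43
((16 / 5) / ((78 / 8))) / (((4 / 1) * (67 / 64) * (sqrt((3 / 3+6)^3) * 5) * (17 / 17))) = 1024 * sqrt(7) / 3200925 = 0.00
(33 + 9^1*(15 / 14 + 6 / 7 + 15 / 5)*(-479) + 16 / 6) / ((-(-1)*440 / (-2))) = 80989 / 840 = 96.42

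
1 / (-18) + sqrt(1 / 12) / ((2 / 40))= -1 / 18 + 10 * sqrt(3) / 3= 5.72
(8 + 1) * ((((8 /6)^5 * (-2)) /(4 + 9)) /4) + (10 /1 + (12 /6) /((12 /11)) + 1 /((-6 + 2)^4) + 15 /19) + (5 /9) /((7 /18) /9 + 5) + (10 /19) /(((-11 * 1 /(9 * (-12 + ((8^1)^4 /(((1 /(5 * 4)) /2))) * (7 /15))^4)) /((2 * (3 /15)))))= -4750641430608647857997742715 /807535872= -5882885943930733343.32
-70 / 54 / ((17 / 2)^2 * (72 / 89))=-3115 / 140454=-0.02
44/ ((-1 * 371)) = -44/ 371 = -0.12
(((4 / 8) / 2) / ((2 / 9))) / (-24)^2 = 1 / 512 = 0.00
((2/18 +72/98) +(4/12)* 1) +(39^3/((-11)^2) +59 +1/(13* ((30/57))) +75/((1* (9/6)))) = 4166077099/6936930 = 600.56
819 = 819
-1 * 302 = -302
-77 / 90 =-0.86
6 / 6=1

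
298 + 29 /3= 307.67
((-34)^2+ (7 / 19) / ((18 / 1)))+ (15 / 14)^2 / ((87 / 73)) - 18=1138.98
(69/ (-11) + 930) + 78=11019/ 11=1001.73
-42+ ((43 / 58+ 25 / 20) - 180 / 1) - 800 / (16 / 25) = -170521 / 116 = -1470.01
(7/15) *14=98/15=6.53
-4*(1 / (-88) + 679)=-59751 / 22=-2715.95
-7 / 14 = -1 / 2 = -0.50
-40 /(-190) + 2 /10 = 39 /95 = 0.41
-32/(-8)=4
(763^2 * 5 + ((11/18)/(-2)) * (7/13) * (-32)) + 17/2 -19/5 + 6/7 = 23839909183/8190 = 2910855.82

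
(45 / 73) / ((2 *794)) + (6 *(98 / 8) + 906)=979.50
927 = 927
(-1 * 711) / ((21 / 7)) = -237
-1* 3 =-3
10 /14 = 0.71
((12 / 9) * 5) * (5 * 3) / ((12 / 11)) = 275 / 3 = 91.67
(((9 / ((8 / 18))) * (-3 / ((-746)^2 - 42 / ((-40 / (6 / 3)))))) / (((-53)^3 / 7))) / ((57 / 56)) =79380 / 15742021583003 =0.00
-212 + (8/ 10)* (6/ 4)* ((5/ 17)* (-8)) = -3652/ 17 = -214.82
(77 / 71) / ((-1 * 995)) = -77 / 70645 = -0.00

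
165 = 165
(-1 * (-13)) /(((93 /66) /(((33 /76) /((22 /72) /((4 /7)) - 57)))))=-339768 /4789159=-0.07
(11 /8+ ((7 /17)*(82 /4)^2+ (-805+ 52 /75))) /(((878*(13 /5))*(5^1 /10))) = -6424853 /11642280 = -0.55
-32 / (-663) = 32 / 663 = 0.05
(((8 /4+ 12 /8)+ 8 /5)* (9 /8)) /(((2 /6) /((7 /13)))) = 9639 /1040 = 9.27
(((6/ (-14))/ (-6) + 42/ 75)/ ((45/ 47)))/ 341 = 10387/ 5370750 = 0.00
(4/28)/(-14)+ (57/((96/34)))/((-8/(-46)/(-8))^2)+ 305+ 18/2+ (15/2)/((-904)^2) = 3446210087935/80087168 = 43030.74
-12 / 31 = -0.39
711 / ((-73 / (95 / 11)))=-67545 / 803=-84.12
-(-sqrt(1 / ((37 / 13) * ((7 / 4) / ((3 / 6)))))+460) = -460+sqrt(6734) / 259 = -459.68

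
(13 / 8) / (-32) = -13 / 256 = -0.05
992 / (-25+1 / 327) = -162192 / 4087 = -39.68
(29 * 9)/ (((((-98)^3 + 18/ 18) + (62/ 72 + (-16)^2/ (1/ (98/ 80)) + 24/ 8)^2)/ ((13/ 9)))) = -12214800/ 27229265951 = -0.00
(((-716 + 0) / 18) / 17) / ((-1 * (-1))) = -358 / 153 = -2.34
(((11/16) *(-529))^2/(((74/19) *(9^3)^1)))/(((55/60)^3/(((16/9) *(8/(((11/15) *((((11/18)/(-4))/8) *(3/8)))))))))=-217783459840/1329669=-163787.72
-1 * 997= -997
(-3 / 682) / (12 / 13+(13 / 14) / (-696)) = -190008 / 39814819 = -0.00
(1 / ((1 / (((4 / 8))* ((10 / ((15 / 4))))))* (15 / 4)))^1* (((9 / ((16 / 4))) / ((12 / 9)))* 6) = 18 / 5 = 3.60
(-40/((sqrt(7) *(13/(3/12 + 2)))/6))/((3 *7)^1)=-180 *sqrt(7)/637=-0.75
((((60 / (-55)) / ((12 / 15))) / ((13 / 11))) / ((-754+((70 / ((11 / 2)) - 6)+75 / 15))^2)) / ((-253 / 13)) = 33 / 306669235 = 0.00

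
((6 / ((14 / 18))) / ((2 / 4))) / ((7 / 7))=108 / 7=15.43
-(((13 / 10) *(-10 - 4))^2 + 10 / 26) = -107778 / 325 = -331.62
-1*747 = -747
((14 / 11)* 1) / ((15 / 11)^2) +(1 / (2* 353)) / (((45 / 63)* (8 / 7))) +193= 246136397 / 1270800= 193.69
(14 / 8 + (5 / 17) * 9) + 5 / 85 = 303 / 68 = 4.46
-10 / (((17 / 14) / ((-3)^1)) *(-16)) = -105 / 68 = -1.54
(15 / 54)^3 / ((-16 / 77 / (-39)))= 4.02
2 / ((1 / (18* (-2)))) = -72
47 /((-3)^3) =-47 /27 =-1.74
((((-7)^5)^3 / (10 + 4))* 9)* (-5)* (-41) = -1251321569406405 / 2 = -625660784703202.50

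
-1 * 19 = -19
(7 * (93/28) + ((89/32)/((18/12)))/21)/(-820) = -4705/165312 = -0.03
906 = 906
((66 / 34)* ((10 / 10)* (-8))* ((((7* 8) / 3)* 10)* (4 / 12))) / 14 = -3520 / 51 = -69.02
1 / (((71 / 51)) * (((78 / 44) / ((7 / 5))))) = 2618 / 4615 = 0.57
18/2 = 9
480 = 480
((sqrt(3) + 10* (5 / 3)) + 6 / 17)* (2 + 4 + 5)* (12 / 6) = 22* sqrt(3) + 19096 / 51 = 412.54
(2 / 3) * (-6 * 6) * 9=-216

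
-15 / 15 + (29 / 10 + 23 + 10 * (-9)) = -651 / 10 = -65.10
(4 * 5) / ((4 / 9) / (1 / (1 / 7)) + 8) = 315 / 127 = 2.48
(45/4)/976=45/3904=0.01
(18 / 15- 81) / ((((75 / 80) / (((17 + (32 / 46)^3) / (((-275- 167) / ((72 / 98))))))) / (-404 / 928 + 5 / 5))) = 1.39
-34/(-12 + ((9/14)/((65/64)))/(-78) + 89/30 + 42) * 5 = -6033300/1169699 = -5.16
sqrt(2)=1.41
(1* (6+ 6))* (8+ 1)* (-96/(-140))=74.06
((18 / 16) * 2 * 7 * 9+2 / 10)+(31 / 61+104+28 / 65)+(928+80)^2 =16118690699 / 15860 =1016310.89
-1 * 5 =-5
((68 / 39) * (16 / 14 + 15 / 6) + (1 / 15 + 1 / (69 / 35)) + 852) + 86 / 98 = 62984877 / 73255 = 859.80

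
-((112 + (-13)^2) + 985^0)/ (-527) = 282/ 527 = 0.54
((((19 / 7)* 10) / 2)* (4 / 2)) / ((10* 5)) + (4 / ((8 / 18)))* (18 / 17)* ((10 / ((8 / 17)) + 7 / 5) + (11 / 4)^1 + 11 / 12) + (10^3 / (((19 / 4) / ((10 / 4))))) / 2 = 11632463 / 22610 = 514.48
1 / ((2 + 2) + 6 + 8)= 1 / 18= 0.06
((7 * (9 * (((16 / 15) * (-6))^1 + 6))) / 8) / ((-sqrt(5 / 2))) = 63 * sqrt(10) / 100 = 1.99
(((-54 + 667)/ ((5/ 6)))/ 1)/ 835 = 3678/ 4175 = 0.88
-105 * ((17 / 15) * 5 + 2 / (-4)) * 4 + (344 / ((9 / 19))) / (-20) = -99284 / 45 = -2206.31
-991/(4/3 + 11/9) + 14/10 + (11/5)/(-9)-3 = -403264/1035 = -389.63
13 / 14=0.93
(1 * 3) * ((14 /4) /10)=1.05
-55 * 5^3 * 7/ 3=-16041.67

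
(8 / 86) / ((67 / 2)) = 8 / 2881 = 0.00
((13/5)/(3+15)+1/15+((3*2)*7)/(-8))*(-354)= 53513/30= 1783.77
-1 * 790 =-790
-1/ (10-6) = -1/ 4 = -0.25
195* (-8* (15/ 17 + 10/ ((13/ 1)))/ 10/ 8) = -1095/ 34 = -32.21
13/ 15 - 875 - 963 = -1837.13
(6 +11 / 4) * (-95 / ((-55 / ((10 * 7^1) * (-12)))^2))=-23461200 / 121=-193894.21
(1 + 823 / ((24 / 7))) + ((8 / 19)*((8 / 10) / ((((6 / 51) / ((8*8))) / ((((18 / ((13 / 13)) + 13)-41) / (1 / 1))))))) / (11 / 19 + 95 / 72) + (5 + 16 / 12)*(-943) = -417381995 / 62328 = -6696.54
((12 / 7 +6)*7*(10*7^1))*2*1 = 7560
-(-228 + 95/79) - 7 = 17364/79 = 219.80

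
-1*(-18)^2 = -324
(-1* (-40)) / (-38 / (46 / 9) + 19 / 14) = -12880 / 1957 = -6.58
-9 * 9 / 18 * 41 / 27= -41 / 6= -6.83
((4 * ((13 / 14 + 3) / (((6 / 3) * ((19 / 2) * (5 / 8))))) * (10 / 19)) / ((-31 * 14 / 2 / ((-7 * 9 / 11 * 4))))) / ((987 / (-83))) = -159360 / 25772873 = -0.01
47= 47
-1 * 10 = -10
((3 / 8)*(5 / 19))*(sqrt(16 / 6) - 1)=-15 / 152+5*sqrt(6) / 76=0.06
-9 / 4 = -2.25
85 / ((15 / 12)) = 68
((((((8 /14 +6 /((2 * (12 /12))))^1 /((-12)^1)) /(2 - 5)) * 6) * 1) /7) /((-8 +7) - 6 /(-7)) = -25 /42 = -0.60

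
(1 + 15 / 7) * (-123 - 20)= -449.43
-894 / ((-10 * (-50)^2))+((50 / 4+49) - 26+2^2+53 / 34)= 8732599 / 212500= 41.09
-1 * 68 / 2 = -34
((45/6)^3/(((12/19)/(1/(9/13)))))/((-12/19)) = -586625/384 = -1527.67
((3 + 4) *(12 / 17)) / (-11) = -0.45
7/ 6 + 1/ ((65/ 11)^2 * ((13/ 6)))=388831/ 329550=1.18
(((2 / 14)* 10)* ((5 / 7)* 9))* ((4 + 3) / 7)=9.18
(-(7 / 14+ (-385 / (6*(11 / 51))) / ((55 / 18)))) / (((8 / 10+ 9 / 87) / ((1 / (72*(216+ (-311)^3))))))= -61799 / 1248344686512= -0.00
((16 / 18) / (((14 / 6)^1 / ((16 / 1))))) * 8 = 1024 / 21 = 48.76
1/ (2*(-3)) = -1/ 6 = -0.17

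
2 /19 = 0.11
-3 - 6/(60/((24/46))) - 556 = -64291/115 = -559.05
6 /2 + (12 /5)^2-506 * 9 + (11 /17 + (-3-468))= -5015.59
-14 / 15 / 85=-14 / 1275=-0.01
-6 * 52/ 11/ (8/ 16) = -624/ 11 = -56.73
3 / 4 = 0.75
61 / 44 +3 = 193 / 44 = 4.39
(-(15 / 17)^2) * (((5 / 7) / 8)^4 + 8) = -17702233425 / 2842169344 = -6.23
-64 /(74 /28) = -896 /37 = -24.22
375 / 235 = 75 / 47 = 1.60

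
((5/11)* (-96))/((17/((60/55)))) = -5760/2057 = -2.80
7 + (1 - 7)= 1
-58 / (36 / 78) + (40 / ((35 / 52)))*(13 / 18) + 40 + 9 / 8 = -20977 / 504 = -41.62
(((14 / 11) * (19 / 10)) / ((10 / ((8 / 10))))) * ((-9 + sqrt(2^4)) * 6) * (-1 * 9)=14364 / 275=52.23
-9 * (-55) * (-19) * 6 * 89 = -5022270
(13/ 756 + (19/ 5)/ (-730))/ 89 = 16543/ 122793300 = 0.00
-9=-9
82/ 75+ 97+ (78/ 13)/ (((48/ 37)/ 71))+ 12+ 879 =790481/ 600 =1317.47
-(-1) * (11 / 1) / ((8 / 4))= 11 / 2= 5.50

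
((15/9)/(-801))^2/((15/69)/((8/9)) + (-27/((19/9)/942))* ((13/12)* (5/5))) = -0.00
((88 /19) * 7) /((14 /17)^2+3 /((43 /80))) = 1913758 /369493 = 5.18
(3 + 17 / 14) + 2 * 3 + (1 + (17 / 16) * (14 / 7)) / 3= 1891 / 168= 11.26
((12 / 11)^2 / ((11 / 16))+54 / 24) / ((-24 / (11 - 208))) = 1391805 / 42592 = 32.68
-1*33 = -33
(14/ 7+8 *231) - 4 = 1846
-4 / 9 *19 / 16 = -19 / 36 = -0.53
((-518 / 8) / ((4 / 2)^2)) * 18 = -2331 / 8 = -291.38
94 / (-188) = -1 / 2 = -0.50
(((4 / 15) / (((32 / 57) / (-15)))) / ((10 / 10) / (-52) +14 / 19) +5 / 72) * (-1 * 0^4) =0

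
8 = 8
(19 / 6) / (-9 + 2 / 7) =-133 / 366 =-0.36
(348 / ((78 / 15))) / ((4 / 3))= 1305 / 26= 50.19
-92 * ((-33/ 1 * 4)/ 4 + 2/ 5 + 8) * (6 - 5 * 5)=-215004/ 5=-43000.80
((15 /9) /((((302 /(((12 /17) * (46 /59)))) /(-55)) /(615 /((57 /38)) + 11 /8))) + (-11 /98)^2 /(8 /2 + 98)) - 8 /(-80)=-68.62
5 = 5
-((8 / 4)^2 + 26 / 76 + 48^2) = -2308.34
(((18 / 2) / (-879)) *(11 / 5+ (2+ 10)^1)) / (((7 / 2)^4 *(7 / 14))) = -6816 / 3517465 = -0.00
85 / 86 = 0.99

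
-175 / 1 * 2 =-350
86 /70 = 43 /35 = 1.23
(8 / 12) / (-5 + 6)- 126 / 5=-368 / 15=-24.53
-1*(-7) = 7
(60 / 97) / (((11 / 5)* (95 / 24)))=0.07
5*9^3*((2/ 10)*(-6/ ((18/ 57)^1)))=-13851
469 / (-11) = -469 / 11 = -42.64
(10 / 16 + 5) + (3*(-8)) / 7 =123 / 56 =2.20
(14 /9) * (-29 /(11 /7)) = -2842 /99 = -28.71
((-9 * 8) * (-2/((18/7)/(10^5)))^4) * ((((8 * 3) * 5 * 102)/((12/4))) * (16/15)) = -11466833470507544581618660.00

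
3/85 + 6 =513/85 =6.04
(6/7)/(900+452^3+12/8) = 12/1292848333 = 0.00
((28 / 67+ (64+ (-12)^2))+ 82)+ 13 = 20329 / 67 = 303.42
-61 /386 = -0.16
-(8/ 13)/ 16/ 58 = -1/ 1508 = -0.00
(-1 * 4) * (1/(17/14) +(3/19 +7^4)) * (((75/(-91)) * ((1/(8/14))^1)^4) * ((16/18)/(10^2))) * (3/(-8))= -639695/2584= -247.56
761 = 761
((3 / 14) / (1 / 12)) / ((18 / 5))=5 / 7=0.71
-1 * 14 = -14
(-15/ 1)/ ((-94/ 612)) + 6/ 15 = 23044/ 235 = 98.06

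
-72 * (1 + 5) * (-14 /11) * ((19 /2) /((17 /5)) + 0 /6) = 287280 /187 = 1536.26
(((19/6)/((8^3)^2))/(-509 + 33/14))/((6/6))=-133/5578162176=-0.00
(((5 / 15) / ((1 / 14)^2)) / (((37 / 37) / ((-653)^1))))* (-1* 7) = 895916 / 3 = 298638.67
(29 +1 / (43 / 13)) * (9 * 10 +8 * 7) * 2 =367920 / 43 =8556.28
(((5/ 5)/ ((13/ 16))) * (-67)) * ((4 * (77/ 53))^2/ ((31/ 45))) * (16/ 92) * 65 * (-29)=2654218828800/ 2002817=1325242.81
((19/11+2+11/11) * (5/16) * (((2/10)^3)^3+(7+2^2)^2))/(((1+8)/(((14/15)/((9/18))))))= 7168619822/193359375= 37.07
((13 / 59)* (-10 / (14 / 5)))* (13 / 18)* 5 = -21125 / 7434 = -2.84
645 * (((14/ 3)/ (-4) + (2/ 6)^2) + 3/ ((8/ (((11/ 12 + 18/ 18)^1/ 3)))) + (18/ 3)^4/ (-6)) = -13425245/ 96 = -139846.30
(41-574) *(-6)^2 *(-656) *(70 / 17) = 51830174.12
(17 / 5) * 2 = 34 / 5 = 6.80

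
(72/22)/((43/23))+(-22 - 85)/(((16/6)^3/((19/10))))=-21724083/2421760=-8.97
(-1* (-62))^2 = 3844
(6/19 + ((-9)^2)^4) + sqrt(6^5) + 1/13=36 * sqrt(6) + 10632540184/247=43046809.57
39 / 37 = 1.05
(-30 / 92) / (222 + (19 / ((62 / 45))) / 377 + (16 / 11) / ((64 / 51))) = -1285570 / 879929883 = -0.00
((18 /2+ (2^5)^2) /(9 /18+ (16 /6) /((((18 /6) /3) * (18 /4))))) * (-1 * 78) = -73745.69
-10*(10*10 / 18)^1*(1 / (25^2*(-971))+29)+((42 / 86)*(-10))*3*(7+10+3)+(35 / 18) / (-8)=-57249696023 / 30062160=-1904.38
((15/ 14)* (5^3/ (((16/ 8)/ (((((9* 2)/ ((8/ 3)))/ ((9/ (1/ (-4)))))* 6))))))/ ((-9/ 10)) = 9375/ 112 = 83.71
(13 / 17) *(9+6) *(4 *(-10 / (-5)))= 1560 / 17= 91.76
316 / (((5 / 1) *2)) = 158 / 5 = 31.60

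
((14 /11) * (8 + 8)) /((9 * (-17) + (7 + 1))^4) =224 /4862556875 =0.00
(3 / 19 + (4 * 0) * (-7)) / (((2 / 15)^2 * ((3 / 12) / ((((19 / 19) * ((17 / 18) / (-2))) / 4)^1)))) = -1275 / 304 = -4.19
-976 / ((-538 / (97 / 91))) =47336 / 24479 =1.93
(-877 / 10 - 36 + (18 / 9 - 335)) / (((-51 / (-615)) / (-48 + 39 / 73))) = 648810855 / 2482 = 261406.47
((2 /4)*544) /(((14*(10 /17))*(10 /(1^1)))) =578 /175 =3.30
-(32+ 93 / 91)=-3005 / 91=-33.02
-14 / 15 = -0.93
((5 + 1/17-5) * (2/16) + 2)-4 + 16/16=-135/136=-0.99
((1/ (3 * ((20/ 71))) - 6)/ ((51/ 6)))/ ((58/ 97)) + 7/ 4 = 349/ 435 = 0.80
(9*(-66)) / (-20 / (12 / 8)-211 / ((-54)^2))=1732104 / 39091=44.31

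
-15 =-15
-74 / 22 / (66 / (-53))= 1961 / 726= 2.70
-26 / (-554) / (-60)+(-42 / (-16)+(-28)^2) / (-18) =-8715961 / 199440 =-43.70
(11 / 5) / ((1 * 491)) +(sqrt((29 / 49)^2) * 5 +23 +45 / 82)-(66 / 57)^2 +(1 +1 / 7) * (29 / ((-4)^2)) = 48506060839 / 1780486295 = 27.24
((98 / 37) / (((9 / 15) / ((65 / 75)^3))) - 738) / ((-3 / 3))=55079344 / 74925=735.13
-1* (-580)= 580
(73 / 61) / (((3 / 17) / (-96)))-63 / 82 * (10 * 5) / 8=-13121611 / 20008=-655.82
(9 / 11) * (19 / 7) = 171 / 77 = 2.22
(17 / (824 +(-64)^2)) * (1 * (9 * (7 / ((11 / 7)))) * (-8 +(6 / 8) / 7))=-1.09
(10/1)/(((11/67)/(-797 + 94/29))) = -15422730/319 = -48347.12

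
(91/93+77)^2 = 52591504/8649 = 6080.65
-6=-6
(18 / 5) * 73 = 262.80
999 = 999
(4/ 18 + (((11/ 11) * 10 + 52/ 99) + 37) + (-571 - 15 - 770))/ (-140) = 129517/ 13860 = 9.34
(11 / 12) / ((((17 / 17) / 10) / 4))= 36.67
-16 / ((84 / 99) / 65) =-8580 / 7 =-1225.71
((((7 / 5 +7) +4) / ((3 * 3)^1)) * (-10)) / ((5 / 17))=-2108 / 45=-46.84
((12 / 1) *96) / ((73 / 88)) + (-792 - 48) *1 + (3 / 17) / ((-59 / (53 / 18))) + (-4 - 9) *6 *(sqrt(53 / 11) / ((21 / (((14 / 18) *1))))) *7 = 241053139 / 439314 - 182 *sqrt(583) / 99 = 504.32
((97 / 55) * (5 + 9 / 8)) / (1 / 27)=128331 / 440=291.66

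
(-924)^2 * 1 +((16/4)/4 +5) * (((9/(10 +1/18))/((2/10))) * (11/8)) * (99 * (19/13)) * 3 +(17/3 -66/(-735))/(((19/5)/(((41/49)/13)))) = 560195254020709/644049042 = 869802.17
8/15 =0.53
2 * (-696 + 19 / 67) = -93226 / 67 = -1391.43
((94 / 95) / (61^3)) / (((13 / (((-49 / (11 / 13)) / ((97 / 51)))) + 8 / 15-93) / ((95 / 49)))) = -3995 / 43909701431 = -0.00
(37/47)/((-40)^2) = 37/75200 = 0.00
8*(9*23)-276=1380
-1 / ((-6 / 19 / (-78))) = -247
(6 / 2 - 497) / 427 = -494 / 427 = -1.16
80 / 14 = 40 / 7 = 5.71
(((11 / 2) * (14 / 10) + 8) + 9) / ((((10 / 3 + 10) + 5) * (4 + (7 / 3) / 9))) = 20007 / 63250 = 0.32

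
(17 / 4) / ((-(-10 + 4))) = 17 / 24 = 0.71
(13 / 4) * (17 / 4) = 221 / 16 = 13.81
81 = 81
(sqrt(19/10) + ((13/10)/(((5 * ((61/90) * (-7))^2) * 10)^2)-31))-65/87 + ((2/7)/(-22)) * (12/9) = -1684276581736016/53023963464395 + sqrt(190)/10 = -30.39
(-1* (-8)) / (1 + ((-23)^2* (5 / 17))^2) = 1156 / 3498157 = 0.00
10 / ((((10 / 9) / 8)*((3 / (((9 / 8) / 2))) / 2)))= 27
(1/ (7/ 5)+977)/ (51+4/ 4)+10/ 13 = 137/ 7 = 19.57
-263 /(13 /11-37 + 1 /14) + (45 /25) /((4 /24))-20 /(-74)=3753422 /203685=18.43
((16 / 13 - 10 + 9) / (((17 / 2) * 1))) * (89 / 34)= 267 / 3757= 0.07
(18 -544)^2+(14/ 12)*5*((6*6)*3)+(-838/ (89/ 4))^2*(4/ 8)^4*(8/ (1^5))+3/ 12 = 8808643033/ 31684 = 278015.50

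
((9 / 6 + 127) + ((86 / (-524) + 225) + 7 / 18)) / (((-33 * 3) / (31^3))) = -24848166653 / 233442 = -106442.57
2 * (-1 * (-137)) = 274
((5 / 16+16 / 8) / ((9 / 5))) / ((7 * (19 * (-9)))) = -185 / 172368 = -0.00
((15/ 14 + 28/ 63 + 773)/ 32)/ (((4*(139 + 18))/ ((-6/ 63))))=-97589/ 26587008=-0.00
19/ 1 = 19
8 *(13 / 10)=52 / 5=10.40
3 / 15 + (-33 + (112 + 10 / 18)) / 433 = 7477 / 19485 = 0.38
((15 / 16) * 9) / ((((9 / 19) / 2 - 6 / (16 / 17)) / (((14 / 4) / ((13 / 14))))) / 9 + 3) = 377055 / 125978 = 2.99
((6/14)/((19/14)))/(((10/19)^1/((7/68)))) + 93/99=11233/11220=1.00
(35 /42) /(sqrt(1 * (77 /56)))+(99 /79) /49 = 99 /3871+5 * sqrt(22) /33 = 0.74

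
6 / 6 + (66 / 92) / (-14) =611 / 644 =0.95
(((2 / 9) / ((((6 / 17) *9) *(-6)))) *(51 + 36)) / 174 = -0.01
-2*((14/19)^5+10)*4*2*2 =-326.95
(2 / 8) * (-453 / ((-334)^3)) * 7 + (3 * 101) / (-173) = -45158212665 / 25783715168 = -1.75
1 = 1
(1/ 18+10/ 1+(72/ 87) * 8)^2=75777025/ 272484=278.10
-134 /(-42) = 67 /21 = 3.19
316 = 316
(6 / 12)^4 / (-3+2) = -0.06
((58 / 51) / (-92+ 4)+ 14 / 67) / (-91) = -29473 / 13681668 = -0.00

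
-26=-26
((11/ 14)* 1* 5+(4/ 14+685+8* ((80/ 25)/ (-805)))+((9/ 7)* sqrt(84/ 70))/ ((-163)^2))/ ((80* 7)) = 9* sqrt(30)/ 520752400+5547919/ 4508000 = 1.23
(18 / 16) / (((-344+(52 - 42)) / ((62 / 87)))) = -93 / 38744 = -0.00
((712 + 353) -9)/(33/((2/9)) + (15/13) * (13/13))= 9152/1297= 7.06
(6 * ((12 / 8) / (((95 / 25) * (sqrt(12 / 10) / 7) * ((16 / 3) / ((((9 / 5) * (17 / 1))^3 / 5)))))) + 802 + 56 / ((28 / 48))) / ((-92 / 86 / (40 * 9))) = -87322428837 * sqrt(30) / 87400- 6950520 / 23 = -5774560.83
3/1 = 3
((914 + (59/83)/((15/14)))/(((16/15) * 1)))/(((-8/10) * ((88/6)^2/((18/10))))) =-23059809/2571008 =-8.97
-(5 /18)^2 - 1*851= -275749 /324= -851.08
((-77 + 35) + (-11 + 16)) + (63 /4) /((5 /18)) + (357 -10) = 3667 /10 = 366.70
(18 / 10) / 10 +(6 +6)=609 / 50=12.18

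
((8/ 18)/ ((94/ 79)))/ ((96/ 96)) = 158/ 423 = 0.37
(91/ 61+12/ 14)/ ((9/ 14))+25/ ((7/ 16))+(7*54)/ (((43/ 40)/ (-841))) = -48857233954/ 165249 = -295658.27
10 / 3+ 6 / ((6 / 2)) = 16 / 3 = 5.33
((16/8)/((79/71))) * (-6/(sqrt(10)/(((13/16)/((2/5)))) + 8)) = -59995/42818 + 1846 * sqrt(10)/21409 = -1.13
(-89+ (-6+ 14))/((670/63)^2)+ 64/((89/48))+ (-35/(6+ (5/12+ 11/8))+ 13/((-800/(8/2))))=87392386559/2988417080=29.24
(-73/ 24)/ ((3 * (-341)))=73/ 24552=0.00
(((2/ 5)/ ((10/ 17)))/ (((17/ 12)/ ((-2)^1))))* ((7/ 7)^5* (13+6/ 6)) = -336/ 25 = -13.44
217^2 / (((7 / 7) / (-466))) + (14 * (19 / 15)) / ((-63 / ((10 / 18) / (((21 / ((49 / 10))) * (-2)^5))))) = -2559486807227 / 116640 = -21943474.00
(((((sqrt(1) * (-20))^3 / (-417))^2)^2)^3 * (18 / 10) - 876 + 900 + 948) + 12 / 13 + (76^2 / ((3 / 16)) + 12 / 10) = 893353197574345268020761584181944136532095624742 / 199665719225887408553099555003385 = 4474244257040788.40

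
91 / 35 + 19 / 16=303 / 80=3.79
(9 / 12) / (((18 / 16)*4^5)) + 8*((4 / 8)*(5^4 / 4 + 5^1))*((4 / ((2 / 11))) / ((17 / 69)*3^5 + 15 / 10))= 334203821 / 1445376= 231.22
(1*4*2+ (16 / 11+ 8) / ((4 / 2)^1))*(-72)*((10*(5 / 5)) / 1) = -100800 / 11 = -9163.64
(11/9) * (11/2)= 121/18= 6.72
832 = 832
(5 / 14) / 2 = 5 / 28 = 0.18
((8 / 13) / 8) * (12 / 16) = 3 / 52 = 0.06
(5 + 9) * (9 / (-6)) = -21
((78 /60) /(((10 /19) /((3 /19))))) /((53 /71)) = 2769 /5300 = 0.52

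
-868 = -868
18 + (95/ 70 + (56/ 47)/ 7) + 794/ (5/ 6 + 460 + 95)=45986127/ 2194430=20.96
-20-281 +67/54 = -16187/54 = -299.76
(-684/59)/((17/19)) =-12996/1003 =-12.96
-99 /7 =-14.14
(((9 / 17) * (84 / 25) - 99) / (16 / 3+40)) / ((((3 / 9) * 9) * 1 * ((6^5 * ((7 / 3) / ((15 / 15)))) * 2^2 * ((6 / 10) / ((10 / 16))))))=-4591 / 447455232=-0.00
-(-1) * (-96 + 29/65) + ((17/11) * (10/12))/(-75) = -1229999/12870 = -95.57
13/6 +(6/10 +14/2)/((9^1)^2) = 1831/810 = 2.26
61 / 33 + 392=12997 / 33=393.85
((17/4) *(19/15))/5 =323/300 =1.08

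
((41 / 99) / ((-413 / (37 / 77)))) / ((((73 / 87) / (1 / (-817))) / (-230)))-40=-40.00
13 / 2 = 6.50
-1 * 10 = -10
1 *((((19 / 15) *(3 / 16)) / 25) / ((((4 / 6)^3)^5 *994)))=0.00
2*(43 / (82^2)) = 43 / 3362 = 0.01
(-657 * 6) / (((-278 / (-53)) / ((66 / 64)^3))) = -3754086831 / 4554752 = -824.21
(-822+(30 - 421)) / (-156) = 1213 / 156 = 7.78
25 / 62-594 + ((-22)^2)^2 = 14487069 / 62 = 233662.40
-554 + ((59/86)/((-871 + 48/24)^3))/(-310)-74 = -10986999839234261/17495222673940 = -628.00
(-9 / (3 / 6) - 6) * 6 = -144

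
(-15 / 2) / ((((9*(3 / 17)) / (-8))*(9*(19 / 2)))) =680 / 1539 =0.44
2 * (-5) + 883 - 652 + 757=978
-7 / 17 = -0.41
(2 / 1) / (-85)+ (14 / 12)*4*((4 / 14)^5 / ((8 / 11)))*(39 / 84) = -76532 / 4285785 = -0.02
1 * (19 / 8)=19 / 8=2.38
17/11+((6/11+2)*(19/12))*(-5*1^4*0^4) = 17/11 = 1.55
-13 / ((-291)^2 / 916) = -0.14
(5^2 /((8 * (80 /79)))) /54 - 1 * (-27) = 187019 /6912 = 27.06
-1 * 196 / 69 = -196 / 69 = -2.84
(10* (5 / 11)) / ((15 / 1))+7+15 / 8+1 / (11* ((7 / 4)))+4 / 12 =5891 / 616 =9.56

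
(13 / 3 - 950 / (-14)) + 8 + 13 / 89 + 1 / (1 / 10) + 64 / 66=1877165 / 20559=91.31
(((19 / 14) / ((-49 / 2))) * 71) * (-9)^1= 12141 / 343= 35.40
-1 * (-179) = 179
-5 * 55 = -275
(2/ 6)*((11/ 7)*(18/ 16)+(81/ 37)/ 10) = 6861/ 10360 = 0.66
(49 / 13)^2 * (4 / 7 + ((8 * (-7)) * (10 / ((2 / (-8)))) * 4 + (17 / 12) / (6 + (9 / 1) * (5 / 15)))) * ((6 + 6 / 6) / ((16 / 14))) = 113855844977 / 146016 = 779749.10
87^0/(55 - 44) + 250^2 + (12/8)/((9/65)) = 4125721/66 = 62510.92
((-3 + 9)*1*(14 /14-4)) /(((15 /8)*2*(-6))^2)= -0.04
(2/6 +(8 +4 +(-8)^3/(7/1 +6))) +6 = -821/39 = -21.05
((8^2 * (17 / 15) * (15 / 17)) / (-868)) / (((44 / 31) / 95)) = -380 / 77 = -4.94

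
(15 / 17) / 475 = 3 / 1615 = 0.00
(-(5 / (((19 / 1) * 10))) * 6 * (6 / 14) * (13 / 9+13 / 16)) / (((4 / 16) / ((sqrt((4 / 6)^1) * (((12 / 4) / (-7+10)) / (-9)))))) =325 * sqrt(6) / 14364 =0.06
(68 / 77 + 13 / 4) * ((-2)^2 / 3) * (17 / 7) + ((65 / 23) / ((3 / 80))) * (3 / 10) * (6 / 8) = 1128373 / 37191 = 30.34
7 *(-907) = -6349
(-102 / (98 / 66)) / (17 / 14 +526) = -0.13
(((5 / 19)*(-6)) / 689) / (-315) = 2 / 274911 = 0.00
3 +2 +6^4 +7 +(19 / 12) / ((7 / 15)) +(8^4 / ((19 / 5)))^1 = 1271101 / 532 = 2389.29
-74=-74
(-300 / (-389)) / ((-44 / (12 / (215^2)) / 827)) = -29772 / 7911871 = -0.00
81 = 81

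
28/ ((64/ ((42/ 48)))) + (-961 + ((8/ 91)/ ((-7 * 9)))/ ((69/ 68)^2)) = -3356147646643/ 3493736064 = -960.62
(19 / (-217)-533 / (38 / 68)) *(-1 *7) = 3932835 / 589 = 6677.14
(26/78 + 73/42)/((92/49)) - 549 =-100813/184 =-547.90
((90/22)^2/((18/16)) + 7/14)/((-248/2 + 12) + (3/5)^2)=-93025/675422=-0.14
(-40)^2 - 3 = 1597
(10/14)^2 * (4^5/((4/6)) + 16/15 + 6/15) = 784.42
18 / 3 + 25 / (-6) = 11 / 6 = 1.83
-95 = -95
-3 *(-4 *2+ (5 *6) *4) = -336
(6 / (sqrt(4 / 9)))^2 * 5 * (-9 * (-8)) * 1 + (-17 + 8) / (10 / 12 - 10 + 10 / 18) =4519962 / 155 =29161.05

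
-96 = -96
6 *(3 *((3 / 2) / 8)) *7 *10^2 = 4725 / 2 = 2362.50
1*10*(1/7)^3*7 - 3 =-137/49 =-2.80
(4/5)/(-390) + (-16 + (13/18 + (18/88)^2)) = -86289691/5662800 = -15.24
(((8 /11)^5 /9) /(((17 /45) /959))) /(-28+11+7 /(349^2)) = -1913768493056 /566905478887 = -3.38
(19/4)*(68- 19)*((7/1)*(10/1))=32585/2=16292.50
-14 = -14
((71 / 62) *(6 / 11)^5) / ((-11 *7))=-276048 / 384428737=-0.00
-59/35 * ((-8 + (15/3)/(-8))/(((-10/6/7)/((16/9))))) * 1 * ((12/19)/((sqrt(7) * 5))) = -32568 * sqrt(7)/16625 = -5.18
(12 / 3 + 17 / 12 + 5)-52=-499 / 12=-41.58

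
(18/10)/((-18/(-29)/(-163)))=-4727/10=-472.70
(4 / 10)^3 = 8 / 125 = 0.06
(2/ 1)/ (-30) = -1/ 15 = -0.07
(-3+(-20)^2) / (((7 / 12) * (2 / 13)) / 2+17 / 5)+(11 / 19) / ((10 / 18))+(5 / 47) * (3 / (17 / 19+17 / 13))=759898930809 / 6526615520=116.43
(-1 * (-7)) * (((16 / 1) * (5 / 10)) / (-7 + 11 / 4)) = -224 / 17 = -13.18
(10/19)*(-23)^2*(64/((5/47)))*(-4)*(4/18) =-148887.20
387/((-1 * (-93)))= 129/31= 4.16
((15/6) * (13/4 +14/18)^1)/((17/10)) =3625/612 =5.92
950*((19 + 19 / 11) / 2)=108300 / 11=9845.45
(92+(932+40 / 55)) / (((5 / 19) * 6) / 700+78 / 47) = 704612720 / 1142691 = 616.63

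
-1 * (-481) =481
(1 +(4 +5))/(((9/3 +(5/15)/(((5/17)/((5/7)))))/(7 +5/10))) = 315/16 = 19.69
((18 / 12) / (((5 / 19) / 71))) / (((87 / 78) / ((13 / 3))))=227981 / 145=1572.28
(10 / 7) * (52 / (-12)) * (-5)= 650 / 21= 30.95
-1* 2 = -2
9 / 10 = 0.90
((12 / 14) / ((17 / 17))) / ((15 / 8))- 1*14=-474 / 35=-13.54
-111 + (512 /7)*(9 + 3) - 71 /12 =760.80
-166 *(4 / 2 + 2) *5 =-3320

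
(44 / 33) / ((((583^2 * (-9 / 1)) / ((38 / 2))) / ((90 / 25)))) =-152 / 5098335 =-0.00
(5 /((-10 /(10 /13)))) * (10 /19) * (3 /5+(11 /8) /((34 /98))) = -0.92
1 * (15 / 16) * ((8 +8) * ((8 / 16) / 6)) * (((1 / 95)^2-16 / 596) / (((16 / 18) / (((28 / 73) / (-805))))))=323559 / 18062346200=0.00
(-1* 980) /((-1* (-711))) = -980 /711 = -1.38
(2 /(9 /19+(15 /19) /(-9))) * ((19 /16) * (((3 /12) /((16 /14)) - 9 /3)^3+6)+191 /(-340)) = -48224152719 /490209280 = -98.37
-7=-7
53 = 53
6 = 6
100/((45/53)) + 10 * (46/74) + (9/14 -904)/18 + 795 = 8100761/9324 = 868.81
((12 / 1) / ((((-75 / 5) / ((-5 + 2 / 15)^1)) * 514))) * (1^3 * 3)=0.02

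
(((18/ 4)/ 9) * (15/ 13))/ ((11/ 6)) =45/ 143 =0.31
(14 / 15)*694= 9716 / 15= 647.73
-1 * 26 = -26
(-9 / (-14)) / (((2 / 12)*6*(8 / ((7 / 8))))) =0.07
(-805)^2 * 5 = 3240125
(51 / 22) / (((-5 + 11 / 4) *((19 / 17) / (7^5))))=-15493.53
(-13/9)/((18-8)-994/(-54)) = -3/59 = -0.05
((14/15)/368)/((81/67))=469/223560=0.00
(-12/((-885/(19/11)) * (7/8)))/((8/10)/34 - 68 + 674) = 1292/29252377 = 0.00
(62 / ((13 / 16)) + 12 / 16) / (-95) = -4007 / 4940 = -0.81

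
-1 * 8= -8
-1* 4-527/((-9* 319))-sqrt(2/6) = -10957/2871-sqrt(3)/3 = -4.39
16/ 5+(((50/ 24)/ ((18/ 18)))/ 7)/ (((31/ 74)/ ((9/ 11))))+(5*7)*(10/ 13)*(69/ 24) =50385109/ 620620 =81.19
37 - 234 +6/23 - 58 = -5859/23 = -254.74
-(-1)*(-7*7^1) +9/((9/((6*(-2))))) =-61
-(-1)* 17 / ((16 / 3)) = 51 / 16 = 3.19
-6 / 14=-3 / 7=-0.43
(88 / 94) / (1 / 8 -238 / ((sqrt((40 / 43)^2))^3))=-1408000 / 444494651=-0.00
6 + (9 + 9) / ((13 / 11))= 276 / 13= 21.23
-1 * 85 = -85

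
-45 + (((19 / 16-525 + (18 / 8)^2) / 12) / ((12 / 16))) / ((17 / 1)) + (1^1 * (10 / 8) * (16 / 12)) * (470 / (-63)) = -781715 / 12852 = -60.82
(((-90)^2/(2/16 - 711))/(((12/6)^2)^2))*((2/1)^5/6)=-21600/5687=-3.80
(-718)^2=515524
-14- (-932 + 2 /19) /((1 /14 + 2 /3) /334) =248371522 /589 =421683.40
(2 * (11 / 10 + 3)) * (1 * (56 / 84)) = 82 / 15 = 5.47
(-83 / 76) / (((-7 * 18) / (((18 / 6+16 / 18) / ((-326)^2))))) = 0.00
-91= -91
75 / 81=25 / 27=0.93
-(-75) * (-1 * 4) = -300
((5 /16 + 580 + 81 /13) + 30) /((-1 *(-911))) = 128241 /189488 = 0.68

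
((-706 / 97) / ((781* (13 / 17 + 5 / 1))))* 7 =-6001 / 530299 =-0.01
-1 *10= -10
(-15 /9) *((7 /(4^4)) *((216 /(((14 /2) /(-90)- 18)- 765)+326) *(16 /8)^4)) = -401731085 /1691448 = -237.51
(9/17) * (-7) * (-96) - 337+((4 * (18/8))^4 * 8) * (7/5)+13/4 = 24991773/340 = 73505.21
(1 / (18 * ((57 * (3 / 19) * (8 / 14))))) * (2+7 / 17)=287 / 11016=0.03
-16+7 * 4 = 12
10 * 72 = 720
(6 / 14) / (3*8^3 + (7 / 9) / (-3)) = 81 / 290255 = 0.00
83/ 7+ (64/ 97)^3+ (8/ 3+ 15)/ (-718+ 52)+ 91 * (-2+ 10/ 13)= -1274960234153/ 12764644578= -99.88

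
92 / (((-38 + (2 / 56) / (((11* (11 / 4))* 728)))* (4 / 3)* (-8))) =1772771 / 7810469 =0.23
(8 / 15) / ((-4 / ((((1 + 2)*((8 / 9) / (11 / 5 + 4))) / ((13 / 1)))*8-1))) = 1778 / 18135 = 0.10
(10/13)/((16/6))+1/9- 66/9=-3245/468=-6.93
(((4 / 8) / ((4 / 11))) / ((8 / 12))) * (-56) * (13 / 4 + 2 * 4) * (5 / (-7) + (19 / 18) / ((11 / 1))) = 12855 / 16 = 803.44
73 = 73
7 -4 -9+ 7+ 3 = 4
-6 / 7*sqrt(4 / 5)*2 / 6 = -4*sqrt(5) / 35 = -0.26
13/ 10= 1.30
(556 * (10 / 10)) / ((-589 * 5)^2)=0.00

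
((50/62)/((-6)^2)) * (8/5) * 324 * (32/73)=11520/2263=5.09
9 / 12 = 3 / 4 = 0.75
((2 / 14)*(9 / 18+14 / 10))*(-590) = -1121 / 7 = -160.14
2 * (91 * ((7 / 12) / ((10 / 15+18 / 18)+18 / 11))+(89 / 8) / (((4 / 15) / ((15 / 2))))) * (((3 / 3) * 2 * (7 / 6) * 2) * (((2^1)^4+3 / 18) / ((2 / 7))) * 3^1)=10907360261 / 20928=521185.03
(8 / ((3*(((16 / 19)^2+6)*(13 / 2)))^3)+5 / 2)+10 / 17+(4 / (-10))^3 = 1354039304618882617 / 447728954057453250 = 3.02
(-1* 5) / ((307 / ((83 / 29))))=-415 / 8903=-0.05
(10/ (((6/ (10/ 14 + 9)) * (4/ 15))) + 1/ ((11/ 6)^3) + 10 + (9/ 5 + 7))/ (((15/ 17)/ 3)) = 63099461/ 232925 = 270.90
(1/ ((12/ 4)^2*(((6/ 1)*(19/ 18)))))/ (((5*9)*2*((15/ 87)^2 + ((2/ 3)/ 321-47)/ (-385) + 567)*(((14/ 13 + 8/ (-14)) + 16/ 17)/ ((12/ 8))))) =10719161453/ 30078487985653752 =0.00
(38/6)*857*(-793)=-12912419/3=-4304139.67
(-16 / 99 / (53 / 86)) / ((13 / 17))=-23392 / 68211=-0.34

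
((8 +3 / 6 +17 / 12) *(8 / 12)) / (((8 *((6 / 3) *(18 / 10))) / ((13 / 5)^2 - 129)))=-22729 / 810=-28.06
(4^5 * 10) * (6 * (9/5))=110592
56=56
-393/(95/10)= -786/19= -41.37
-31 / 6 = -5.17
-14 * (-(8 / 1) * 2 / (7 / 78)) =2496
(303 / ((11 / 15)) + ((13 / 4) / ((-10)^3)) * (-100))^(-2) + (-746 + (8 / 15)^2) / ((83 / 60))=-22217050899802856 / 41213552785005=-539.07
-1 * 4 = -4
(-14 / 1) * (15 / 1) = -210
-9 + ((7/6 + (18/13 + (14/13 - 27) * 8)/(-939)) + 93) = 160355/1878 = 85.39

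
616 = 616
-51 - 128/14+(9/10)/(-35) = -60.17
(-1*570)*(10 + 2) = -6840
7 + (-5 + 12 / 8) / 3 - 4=11 / 6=1.83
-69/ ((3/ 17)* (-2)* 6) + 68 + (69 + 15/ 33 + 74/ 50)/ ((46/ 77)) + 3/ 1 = 1534019/ 6900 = 222.32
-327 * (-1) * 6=1962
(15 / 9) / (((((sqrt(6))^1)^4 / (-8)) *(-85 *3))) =2 / 1377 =0.00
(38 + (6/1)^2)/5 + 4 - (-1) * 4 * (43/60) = 65/3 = 21.67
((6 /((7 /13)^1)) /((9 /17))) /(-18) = -1.17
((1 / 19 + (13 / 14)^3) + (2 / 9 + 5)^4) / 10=254698927823 / 3420642960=74.46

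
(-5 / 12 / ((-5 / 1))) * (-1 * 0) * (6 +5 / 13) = 0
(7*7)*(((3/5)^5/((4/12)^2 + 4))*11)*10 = 2357586/23125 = 101.95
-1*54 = -54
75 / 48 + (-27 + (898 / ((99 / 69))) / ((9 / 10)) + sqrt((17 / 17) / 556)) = sqrt(139) / 278 + 3183761 / 4752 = 670.03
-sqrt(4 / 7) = -2* sqrt(7) / 7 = -0.76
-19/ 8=-2.38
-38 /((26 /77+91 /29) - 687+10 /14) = 84854 /1524715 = 0.06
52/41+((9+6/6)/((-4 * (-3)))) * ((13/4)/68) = 87529/66912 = 1.31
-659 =-659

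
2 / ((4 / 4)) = 2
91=91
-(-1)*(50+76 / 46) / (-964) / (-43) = 297 / 238349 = 0.00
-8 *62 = -496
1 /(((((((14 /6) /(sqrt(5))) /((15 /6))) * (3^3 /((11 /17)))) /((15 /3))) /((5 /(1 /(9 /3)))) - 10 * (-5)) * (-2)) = -236328125 /23632302704+490875 * sqrt(5) /23632302704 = -0.01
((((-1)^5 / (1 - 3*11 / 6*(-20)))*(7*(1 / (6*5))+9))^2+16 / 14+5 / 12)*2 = 60795464 / 19405575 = 3.13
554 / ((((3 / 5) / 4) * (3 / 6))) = 22160 / 3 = 7386.67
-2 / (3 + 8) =-2 / 11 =-0.18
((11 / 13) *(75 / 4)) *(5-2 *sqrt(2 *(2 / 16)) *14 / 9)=8525 / 156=54.65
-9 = -9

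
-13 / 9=-1.44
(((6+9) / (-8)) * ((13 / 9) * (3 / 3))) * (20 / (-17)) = 325 / 102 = 3.19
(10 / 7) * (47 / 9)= 470 / 63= 7.46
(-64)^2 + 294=4390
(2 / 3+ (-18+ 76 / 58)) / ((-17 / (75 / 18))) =1025 / 261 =3.93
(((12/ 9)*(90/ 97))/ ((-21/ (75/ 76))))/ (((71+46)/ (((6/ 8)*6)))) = -375/ 167713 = -0.00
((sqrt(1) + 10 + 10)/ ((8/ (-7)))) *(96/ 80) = -441/ 20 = -22.05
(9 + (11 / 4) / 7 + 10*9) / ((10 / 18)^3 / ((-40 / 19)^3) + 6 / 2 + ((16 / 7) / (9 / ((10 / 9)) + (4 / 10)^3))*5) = 530021771136 / 23364747995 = 22.68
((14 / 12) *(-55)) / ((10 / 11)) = -847 / 12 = -70.58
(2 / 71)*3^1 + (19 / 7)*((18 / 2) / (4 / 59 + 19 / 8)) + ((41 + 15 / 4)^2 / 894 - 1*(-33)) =371516997305 / 8196778464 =45.32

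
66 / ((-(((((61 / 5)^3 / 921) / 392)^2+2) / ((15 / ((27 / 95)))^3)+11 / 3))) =-4801920107400281250000000 / 266774329113082601969723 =-18.00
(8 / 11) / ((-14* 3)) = -4 / 231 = -0.02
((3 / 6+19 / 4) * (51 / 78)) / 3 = 119 / 104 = 1.14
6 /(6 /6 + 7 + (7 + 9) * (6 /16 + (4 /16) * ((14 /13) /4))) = 39 /98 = 0.40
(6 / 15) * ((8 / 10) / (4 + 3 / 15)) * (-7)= -8 / 15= -0.53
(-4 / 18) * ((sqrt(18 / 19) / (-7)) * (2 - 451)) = -898 * sqrt(38) / 399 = -13.87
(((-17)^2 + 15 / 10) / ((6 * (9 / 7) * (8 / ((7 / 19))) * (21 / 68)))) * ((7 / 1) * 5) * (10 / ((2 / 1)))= 12099325 / 12312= 982.73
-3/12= -1/4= -0.25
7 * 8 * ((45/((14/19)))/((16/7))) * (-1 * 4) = -5985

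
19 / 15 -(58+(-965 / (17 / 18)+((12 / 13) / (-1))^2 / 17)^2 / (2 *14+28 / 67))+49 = -2165349115947109 / 58934481060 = -36741.63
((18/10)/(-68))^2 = 0.00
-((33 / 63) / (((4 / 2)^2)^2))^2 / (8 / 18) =-121 / 50176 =-0.00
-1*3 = -3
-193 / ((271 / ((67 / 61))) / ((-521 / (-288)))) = -6737051 / 4760928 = -1.42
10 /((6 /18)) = 30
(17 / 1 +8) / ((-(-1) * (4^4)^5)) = 25 / 1099511627776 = 0.00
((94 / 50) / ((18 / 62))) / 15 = 1457 / 3375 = 0.43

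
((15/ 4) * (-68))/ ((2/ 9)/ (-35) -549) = 80325/ 172937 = 0.46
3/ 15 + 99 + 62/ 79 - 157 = -22521/ 395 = -57.02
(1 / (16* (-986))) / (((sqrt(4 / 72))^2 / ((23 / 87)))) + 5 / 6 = 0.83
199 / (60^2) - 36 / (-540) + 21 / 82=55799 / 147600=0.38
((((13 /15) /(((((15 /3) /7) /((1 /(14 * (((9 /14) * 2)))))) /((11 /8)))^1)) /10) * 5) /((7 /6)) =143 /3600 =0.04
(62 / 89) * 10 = 620 / 89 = 6.97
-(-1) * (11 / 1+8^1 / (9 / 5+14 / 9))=2021 / 151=13.38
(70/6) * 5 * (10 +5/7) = 625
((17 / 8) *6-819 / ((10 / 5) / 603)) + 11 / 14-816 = -6936467 / 28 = -247730.96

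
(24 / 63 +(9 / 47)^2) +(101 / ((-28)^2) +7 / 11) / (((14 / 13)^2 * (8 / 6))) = 40884055735 / 44806578432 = 0.91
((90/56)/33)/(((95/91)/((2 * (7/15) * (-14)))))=-637/1045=-0.61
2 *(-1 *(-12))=24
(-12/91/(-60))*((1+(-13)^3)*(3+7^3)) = -759816/455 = -1669.93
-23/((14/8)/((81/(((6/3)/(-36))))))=134136/7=19162.29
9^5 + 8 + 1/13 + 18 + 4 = 768028/13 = 59079.08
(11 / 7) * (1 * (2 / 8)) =11 / 28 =0.39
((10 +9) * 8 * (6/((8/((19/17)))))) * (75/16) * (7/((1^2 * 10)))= 113715/272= 418.07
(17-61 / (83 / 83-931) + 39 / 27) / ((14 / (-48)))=-63.46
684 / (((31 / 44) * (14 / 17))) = 255816 / 217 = 1178.88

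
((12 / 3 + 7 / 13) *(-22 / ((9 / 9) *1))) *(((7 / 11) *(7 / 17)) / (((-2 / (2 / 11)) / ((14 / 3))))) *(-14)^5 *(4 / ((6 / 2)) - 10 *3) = 171126506.47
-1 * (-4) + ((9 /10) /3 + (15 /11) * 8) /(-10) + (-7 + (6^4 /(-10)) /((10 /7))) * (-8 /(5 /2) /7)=261531 /5500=47.55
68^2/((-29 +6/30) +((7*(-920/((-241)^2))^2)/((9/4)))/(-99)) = -4343238930274695/27051322542659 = -160.56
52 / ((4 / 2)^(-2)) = 208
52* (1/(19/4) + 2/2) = 1196/19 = 62.95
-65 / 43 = -1.51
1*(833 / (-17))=-49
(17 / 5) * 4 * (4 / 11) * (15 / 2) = 408 / 11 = 37.09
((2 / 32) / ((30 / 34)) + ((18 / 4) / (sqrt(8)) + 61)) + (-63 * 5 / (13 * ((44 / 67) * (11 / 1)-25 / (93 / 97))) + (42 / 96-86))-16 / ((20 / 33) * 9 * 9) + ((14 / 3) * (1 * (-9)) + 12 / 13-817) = -1453932650257 / 1649180520 + 9 * sqrt(2) / 8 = -880.02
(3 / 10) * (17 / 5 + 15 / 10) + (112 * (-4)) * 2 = -89453 / 100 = -894.53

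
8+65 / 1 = 73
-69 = -69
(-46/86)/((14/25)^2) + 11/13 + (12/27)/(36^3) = -2471291357/2875397616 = -0.86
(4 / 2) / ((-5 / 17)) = -34 / 5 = -6.80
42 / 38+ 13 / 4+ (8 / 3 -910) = -902.98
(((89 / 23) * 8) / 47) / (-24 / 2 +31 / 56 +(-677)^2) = 39872 / 27744711423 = 0.00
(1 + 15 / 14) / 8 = 29 / 112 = 0.26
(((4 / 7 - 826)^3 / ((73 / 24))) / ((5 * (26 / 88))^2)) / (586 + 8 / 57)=-255443035978741248 / 1767218191375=-144545.27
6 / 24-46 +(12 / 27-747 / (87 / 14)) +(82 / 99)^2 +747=661882481 / 1136916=582.17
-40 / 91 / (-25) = 8 / 455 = 0.02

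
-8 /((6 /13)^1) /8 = -13 /6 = -2.17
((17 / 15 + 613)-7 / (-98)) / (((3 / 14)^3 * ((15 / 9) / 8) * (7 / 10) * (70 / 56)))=231137536 / 675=342425.98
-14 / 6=-7 / 3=-2.33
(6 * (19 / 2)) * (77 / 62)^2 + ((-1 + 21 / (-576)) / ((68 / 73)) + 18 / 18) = 1101664961 / 12546816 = 87.80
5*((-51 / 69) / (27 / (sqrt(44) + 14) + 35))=-44030 / 446177 - 4590*sqrt(11) / 4907947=-0.10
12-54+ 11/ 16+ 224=2923/ 16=182.69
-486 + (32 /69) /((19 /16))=-636634 /1311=-485.61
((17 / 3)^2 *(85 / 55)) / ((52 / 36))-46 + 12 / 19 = -29919 / 2717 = -11.01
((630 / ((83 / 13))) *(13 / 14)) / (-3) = -2535 / 83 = -30.54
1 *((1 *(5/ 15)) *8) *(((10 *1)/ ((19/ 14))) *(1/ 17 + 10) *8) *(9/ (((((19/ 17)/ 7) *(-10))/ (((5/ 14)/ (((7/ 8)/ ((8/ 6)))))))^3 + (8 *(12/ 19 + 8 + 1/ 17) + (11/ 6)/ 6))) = 6121187573760/ 19174232219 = 319.24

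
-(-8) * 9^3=5832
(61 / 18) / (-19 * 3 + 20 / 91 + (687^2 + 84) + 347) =5551 / 773698194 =0.00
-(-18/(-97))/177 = -6/5723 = -0.00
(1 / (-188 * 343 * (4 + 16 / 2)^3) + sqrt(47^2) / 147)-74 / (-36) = 264673919 / 111428352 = 2.38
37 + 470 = 507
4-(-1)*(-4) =0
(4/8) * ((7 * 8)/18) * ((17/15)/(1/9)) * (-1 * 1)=-238/15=-15.87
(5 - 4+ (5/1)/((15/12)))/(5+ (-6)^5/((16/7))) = -5/3397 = -0.00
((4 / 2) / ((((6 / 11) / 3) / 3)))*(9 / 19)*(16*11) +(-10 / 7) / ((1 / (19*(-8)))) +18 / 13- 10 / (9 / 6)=15369178 / 5187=2963.02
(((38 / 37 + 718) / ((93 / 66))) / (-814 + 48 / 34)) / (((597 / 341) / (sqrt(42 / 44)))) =-829158 * sqrt(462) / 50856241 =-0.35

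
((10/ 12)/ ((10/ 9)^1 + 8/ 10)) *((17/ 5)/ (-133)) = -255/ 22876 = -0.01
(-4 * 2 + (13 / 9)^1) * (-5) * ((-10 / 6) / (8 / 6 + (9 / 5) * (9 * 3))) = -1.09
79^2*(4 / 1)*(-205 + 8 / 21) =-107270308 / 21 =-5108109.90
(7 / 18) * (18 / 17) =7 / 17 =0.41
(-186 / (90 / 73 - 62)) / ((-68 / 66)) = -224037 / 75412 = -2.97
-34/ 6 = -17/ 3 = -5.67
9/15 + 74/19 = 427/95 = 4.49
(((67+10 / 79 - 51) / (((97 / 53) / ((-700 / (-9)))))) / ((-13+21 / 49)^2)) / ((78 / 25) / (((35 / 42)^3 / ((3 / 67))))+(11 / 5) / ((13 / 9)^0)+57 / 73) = 4424835351015625 / 3287913531103872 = 1.35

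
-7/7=-1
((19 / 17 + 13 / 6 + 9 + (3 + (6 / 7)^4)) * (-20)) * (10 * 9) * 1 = -1162605300 / 40817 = -28483.36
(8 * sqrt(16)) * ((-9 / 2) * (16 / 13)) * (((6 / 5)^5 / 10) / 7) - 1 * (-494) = 693448298 / 1421875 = 487.70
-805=-805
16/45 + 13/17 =857/765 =1.12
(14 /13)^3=2744 /2197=1.25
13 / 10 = 1.30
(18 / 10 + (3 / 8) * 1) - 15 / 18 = 161 / 120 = 1.34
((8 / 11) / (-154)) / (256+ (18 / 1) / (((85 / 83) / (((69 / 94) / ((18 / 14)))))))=-15980 / 900199223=-0.00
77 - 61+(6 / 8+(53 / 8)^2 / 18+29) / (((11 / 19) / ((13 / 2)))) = 377.39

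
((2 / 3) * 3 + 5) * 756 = 5292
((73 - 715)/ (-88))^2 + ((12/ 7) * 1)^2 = 5327793/ 94864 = 56.16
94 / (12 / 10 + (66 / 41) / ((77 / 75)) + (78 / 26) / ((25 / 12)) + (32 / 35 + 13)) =674450 / 130027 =5.19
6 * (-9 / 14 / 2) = -27 / 14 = -1.93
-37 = -37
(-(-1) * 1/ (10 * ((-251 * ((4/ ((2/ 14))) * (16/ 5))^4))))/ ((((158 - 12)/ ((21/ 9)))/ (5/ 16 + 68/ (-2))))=1375/ 413157600264192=0.00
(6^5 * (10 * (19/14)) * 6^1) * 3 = 13296960/7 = 1899565.71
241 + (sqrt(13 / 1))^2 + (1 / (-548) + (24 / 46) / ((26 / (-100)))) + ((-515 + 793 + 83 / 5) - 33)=420764961 / 819260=513.59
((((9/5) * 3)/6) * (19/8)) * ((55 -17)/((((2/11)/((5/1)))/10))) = 178695/8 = 22336.88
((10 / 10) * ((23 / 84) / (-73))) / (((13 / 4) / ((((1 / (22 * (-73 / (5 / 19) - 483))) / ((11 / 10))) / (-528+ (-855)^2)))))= 575 / 6697325807117946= 0.00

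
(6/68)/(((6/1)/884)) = 13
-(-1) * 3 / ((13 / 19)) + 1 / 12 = 697 / 156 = 4.47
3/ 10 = 0.30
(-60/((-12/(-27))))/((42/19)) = -855/14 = -61.07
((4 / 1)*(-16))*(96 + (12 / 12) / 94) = -288800 / 47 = -6144.68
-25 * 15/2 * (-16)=3000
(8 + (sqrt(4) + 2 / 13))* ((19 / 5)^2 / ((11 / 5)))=4332 / 65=66.65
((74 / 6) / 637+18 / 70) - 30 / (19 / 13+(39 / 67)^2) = -8225227481 / 501943260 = -16.39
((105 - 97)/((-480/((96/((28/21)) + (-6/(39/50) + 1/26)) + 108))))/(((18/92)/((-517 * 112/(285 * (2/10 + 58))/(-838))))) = -745969994/12197167515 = -0.06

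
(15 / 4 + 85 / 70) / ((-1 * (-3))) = 139 / 84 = 1.65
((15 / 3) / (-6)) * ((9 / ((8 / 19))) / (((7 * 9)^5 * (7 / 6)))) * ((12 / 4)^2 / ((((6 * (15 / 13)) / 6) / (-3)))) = 247 / 686128968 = 0.00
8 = 8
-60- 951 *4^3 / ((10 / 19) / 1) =-115701.60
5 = 5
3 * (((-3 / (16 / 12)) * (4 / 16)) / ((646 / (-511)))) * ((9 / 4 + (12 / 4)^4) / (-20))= -4594401 / 826880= -5.56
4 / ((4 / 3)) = 3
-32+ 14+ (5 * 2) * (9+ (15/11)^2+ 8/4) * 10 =153422/121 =1267.95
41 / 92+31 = 2893 / 92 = 31.45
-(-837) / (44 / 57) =47709 / 44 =1084.30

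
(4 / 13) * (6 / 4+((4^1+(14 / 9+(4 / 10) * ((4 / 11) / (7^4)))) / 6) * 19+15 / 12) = 290127571 / 46351305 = 6.26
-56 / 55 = -1.02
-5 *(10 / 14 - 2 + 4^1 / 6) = 65 / 21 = 3.10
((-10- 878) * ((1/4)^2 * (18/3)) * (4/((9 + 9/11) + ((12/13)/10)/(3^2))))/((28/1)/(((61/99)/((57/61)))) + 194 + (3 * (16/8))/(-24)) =-21262835880/37059952931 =-0.57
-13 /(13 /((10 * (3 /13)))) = -30 /13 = -2.31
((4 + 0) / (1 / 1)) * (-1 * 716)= -2864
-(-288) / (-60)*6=-28.80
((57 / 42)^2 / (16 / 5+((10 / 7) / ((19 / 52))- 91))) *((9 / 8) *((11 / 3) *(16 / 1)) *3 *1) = -3395205 / 781018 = -4.35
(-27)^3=-19683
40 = 40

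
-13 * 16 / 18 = -104 / 9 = -11.56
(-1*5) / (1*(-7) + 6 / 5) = 25 / 29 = 0.86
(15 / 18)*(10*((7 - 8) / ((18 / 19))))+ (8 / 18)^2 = -1393 / 162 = -8.60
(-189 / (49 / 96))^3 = -17414258688 / 343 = -50770433.49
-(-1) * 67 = 67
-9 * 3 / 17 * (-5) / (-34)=-135 / 578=-0.23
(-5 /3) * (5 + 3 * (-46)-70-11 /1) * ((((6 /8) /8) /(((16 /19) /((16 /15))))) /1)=2033 /48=42.35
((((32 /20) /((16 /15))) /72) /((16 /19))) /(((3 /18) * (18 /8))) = 19 /288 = 0.07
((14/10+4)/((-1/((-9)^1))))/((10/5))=243/10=24.30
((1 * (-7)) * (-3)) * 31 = 651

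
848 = 848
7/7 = 1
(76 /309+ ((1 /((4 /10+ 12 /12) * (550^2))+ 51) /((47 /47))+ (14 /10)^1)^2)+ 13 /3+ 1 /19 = 2896099857237084671 /1052977059750000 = 2750.39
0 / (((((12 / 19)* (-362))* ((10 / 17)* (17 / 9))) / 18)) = 0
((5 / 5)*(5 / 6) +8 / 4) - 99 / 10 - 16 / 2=-226 / 15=-15.07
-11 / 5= -2.20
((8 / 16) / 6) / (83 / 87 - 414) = -29 / 143740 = -0.00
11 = 11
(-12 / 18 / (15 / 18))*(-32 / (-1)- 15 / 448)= -14321 / 560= -25.57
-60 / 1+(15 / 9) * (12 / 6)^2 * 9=0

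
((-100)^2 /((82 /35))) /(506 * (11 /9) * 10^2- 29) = 225000 /3258557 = 0.07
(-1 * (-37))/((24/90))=555/4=138.75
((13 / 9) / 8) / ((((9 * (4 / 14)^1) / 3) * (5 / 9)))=91 / 240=0.38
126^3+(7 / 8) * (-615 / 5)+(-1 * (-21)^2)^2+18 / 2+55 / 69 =1211507063 / 552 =2194759.17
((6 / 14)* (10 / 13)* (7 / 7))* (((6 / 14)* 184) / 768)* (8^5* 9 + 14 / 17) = 864831855 / 86632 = 9982.82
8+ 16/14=64/7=9.14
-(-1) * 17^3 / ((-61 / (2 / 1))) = -9826 / 61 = -161.08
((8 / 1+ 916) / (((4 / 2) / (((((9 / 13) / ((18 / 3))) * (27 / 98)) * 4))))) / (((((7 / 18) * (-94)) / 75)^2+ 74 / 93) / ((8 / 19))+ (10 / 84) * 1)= 604071270000 / 26457520609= 22.83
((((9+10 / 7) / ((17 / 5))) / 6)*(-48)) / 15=-584 / 357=-1.64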